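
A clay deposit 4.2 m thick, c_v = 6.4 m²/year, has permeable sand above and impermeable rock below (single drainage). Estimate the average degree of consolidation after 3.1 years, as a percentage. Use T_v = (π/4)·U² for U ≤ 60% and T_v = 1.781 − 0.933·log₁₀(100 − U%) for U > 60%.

Drainage path length: H_d = H = 4.2 m (single drainage).
T_v = c_v·t/H_d² = 6.4×3.1/4.2² = 1.1247.
T_v = 1.1247 corresponds to the U > 60% branch:
U = 1 − 10^((1.781 − T_v)/0.933)/100 = 0.9495

U ≈ 94.9 %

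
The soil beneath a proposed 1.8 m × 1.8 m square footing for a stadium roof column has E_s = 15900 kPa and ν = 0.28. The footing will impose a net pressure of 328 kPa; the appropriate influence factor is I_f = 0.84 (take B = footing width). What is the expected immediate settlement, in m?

Immediate (elastic) settlement: S_e = q·B·(1−ν²)/E_s · I_f.
S_e = 328 × 1.8 × (1 − 0.28²) / 15900 × 0.84
    = 328 × 1.8 × 0.9216 / 15900 × 0.84
    = 0.02875 m

S_e ≈ 0.0287 m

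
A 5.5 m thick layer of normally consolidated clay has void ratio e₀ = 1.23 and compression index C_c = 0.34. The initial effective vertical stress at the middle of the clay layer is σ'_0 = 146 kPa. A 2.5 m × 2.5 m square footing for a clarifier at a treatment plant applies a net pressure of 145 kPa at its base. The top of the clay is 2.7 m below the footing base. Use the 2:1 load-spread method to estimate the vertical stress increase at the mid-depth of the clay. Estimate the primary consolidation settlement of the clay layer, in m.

Mid-depth of clay below the footing base: z = 2.7 + 5.5/2 = 5.45 m.
Stress increase at mid-clay by the 2:1 spreading method:
Δσ = qBL/((B+z)(L+z)) = 145×2.5×2.5/((2.5+5.45)(2.5+5.45)) = 14.339 kPa
Final effective stress: σ'_f = σ'_0 + Δσ = 146 + 14.339 = 160.34 kPa.
Normally consolidated clay, so the full stress increment lies on the virgin compression line:
S_c = C_c·H/(1+e₀)·log₁₀(σ'_f/σ'_0) = 0.34×5.5/(1+1.23)×log₁₀(160.34/146)
    = 0.83857 × 0.040689 = 0.03412 m

S_c ≈ 0.0341 m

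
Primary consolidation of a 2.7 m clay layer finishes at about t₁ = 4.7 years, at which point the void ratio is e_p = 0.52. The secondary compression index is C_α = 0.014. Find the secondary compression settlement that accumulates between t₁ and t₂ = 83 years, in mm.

Secondary compression: S_s = C_α·H/(1+e_p)·log₁₀(t₂/t₁)
S_s = 0.014×2.7/(1+0.52)×log₁₀(83/4.7)
    = 0.02487 × 1.247 = 0.03101 m

S_s ≈ 31 mm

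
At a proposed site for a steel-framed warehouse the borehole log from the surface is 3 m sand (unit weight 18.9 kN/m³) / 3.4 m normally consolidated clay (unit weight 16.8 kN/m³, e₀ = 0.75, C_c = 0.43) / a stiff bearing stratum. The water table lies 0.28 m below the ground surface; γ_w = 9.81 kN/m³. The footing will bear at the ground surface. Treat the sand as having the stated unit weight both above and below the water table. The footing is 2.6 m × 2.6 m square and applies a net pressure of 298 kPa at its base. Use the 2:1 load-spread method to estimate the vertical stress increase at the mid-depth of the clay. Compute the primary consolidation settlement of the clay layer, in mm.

S_c ≈ 233 mm

Mid-depth of clay below the ground surface: z = 3 + 3.4/2 = 4.7 m.
Total vertical stress at mid-clay: σ_v = 18.9×3 + 16.8×1.7 = 85.26 kPa.
Pore pressure: u = 9.81×(4.7 − 0.28) = 43.36 kPa.
Initial effective stress: σ'_0 = σ_v − u = 85.26 − 43.36 = 41.9 kPa.
Stress increase at mid-clay by the 2:1 spreading method:
Δσ = qBL/((B+z)(L+z)) = 298×2.6×2.6/((2.6+4.7)(2.6+4.7)) = 37.802 kPa
Final effective stress: σ'_f = σ'_0 + Δσ = 41.9 + 37.802 = 79.702 kPa.
Normally consolidated clay, so the full stress increment lies on the virgin compression line:
S_c = C_c·H/(1+e₀)·log₁₀(σ'_f/σ'_0) = 0.43×3.4/(1+0.75)×log₁₀(79.702/41.9)
    = 0.83543 × 0.27926 = 0.2333 m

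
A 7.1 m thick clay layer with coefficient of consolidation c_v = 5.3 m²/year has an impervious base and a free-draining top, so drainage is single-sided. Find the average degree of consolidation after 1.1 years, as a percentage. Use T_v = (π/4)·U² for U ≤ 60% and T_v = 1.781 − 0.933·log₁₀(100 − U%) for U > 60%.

Drainage path length: H_d = H = 7.1 m (single drainage).
T_v = c_v·t/H_d² = 5.3×1.1/7.1² = 0.11565.
T_v = 0.11565 corresponds to the U ≤ 60% branch:
U = √(4T_v/π) = 0.3837

U ≈ 38.4 %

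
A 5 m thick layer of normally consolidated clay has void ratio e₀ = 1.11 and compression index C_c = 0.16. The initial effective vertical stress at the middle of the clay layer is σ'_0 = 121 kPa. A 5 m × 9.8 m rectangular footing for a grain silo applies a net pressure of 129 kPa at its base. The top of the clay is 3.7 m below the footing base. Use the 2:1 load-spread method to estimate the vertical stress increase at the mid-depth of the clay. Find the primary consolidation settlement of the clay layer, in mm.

S_c ≈ 42.1 mm

Mid-depth of clay below the footing base: z = 3.7 + 5/2 = 6.2 m.
Stress increase at mid-clay by the 2:1 spreading method:
Δσ = qBL/((B+z)(L+z)) = 129×5×9.8/((5+6.2)(9.8+6.2)) = 35.273 kPa
Final effective stress: σ'_f = σ'_0 + Δσ = 121 + 35.273 = 156.27 kPa.
Normally consolidated clay, so the full stress increment lies on the virgin compression line:
S_c = C_c·H/(1+e₀)·log₁₀(σ'_f/σ'_0) = 0.16×5/(1+1.11)×log₁₀(156.27/121)
    = 0.37915 × 0.11109 = 0.04212 m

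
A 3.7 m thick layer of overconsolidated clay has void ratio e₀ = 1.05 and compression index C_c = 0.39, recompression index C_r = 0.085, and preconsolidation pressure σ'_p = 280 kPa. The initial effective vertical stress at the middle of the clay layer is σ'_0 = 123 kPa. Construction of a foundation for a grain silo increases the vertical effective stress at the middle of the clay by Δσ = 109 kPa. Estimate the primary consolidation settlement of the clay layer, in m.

S_c ≈ 0.0423 m

Final effective stress: σ'_f = 123 + 109 = 232 kPa.
σ'_f = 232 ≤ σ'_p = 280 kPa, so the clay remains overconsolidated and only the recompression index applies:
S_c = C_r·H/(1+e₀)·log₁₀(σ'_f/σ'_0) = 0.085×3.7/2.05×log₁₀(232/123)
    = 0.15342 × 0.27558 = 0.04228 m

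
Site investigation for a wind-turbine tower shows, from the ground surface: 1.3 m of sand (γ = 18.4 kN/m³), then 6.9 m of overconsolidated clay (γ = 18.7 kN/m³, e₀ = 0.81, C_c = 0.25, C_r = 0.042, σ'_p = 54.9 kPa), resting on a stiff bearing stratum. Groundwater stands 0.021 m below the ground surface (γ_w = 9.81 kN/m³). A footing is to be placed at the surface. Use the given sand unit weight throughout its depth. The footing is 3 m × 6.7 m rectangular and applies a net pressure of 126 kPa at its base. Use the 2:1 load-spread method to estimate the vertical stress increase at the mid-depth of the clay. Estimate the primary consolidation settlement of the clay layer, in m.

S_c ≈ 0.123 m

Mid-depth of clay below the ground surface: z = 1.3 + 6.9/2 = 4.75 m.
Total vertical stress at mid-clay: σ_v = 18.4×1.3 + 18.7×3.45 = 88.435 kPa.
Pore pressure: u = 9.81×(4.75 − 0.021) = 46.391 kPa.
Initial effective stress: σ'_0 = σ_v − u = 88.435 − 46.391 = 42.044 kPa.
Stress increase at mid-clay by the 2:1 spreading method:
Δσ = qBL/((B+z)(L+z)) = 126×3×6.7/((3+4.75)(6.7+4.75)) = 28.54 kPa
Final effective stress: σ'_f = 42.044 + 28.54 = 70.584 kPa.
σ'_f = 70.584 > σ'_p = 54.9 kPa, so the stress path crosses the preconsolidation pressure — recompression up to σ'_p, then virgin compression beyond:
S_c = H/(1+e₀)·[C_r·log₁₀(σ'_p/σ'_0) + C_c·log₁₀(σ'_f/σ'_p)]
    = 6.9/1.81 × [0.042×log₁₀(54.9/42.044) + 0.25×log₁₀(70.584/54.9)]
    = 3.8122 × [0.0048665 + 0.027283] = 0.1226 m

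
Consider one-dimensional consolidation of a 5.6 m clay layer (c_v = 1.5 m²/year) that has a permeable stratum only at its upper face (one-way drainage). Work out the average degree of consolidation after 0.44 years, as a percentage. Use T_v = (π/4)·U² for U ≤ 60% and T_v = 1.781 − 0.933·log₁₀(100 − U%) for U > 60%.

U ≈ 16.4 %

Drainage path length: H_d = H = 5.6 m (single drainage).
T_v = c_v·t/H_d² = 1.5×0.44/5.6² = 0.021046.
T_v = 0.021046 corresponds to the U ≤ 60% branch:
U = √(4T_v/π) = 0.1637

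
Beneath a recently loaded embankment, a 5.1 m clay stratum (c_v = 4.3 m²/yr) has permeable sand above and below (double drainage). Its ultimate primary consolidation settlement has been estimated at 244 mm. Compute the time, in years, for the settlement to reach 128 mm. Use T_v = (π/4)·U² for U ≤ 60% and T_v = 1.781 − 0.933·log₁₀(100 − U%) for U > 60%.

t ≈ 0.327 years

Drainage path length: H_d = H/2 = 2.55 m (double drainage).
U = S(t)/S_ult = 128/244 = 0.5246.
U ≤ 60%: T_v = (π/4)·U² = (π/4)×0.52459² = 0.21614.
t = T_v·H_d²/c_v = 0.21614×2.55²/4.3 = 0.3268 years.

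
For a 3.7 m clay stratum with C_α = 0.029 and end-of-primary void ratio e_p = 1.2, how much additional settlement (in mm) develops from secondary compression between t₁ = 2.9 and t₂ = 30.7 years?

S_s ≈ 50 mm

Secondary compression: S_s = C_α·H/(1+e_p)·log₁₀(t₂/t₁)
S_s = 0.029×3.7/(1+1.2)×log₁₀(30.7/2.9)
    = 0.04877 × 1.025 = 0.04998 m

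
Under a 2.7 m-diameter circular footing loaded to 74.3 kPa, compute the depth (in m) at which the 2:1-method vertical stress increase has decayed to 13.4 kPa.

2:1 spreading — at depth z the loaded area has grown by z in each plan dimension:
qD²/(D+z)² = Δσ_z ⇒ z = D(√(q/Δσ_z) − 1) = 2.7×(√(74.3/13.4) − 1) = 3.658 m

z ≈ 3.66 m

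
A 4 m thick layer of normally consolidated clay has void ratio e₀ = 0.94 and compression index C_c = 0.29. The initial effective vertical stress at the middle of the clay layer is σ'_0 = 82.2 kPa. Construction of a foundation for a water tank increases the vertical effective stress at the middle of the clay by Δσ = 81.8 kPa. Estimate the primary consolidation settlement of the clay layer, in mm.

Final effective stress: σ'_f = σ'_0 + Δσ = 82.2 + 81.8 = 164 kPa.
Normally consolidated clay, so the full stress increment lies on the virgin compression line:
S_c = C_c·H/(1+e₀)·log₁₀(σ'_f/σ'_0) = 0.29×4/(1+0.94)×log₁₀(164/82.2)
    = 0.59794 × 0.29997 = 0.1794 m

S_c ≈ 179 mm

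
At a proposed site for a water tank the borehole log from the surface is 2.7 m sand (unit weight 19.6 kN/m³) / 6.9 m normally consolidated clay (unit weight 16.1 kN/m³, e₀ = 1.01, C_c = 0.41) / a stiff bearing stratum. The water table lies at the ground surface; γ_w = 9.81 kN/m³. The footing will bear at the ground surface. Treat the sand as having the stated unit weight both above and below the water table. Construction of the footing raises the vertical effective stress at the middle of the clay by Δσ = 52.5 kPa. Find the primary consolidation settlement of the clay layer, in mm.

Mid-depth of clay below the ground surface: z = 2.7 + 6.9/2 = 6.15 m.
Total vertical stress at mid-clay: σ_v = 19.6×2.7 + 16.1×3.45 = 108.47 kPa.
Pore pressure: u = 9.81×(6.15 − 0) = 60.332 kPa.
Initial effective stress: σ'_0 = σ_v − u = 108.47 − 60.332 = 48.138 kPa.
Final effective stress: σ'_f = σ'_0 + Δσ = 48.138 + 52.5 = 100.64 kPa.
Normally consolidated clay, so the full stress increment lies on the virgin compression line:
S_c = C_c·H/(1+e₀)·log₁₀(σ'_f/σ'_0) = 0.41×6.9/(1+1.01)×log₁₀(100.64/48.138)
    = 1.4075 × 0.32028 = 0.4508 m

S_c ≈ 451 mm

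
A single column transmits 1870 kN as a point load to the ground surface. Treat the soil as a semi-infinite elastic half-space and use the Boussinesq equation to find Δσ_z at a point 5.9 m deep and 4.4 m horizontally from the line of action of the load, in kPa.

Boussinesq vertical stress below a point load on an elastic half-space:
Δσ_z = 3P/(2πz²) · [1 + (r/z)²]^(−5/2)
r/z = 4.4/5.9 = 0.74576; [1+(r/z)²]^(−5/2) = 0.33103.
Δσ_z = 3×1870/(2π×5.9²) × 0.33103 = 25.65 × 0.33103 = 8.491 kPa

Δσ_z ≈ 8.49 kPa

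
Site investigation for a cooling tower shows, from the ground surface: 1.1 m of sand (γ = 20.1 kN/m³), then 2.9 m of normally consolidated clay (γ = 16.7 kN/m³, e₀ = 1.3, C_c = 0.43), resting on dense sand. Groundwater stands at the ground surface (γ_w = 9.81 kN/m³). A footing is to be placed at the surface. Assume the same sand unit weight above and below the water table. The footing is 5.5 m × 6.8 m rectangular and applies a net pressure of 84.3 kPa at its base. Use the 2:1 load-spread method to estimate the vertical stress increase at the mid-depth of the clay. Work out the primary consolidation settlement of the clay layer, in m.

S_c ≈ 0.256 m

Mid-depth of clay below the ground surface: z = 1.1 + 2.9/2 = 2.55 m.
Total vertical stress at mid-clay: σ_v = 20.1×1.1 + 16.7×1.45 = 46.325 kPa.
Pore pressure: u = 9.81×(2.55 − 0) = 25.015 kPa.
Initial effective stress: σ'_0 = σ_v − u = 46.325 − 25.015 = 21.31 kPa.
Stress increase at mid-clay by the 2:1 spreading method:
Δσ = qBL/((B+z)(L+z)) = 84.3×5.5×6.8/((5.5+2.55)(6.8+2.55)) = 41.888 kPa
Final effective stress: σ'_f = σ'_0 + Δσ = 21.31 + 41.888 = 63.198 kPa.
Normally consolidated clay, so the full stress increment lies on the virgin compression line:
S_c = C_c·H/(1+e₀)·log₁₀(σ'_f/σ'_0) = 0.43×2.9/(1+1.3)×log₁₀(63.198/21.31)
    = 0.54217 × 0.47212 = 0.256 m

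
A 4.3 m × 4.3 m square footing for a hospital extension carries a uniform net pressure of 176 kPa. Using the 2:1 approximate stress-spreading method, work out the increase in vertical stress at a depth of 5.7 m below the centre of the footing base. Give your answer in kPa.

By the 2:1 method the load spreads at 1 horizontal : 2 vertical, so at depth z the loaded area has grown by z in each plan dimension:
Δσ = qBL/((B+z)(L+z)) = 176×4.3×4.3/((4.3+5.7)(4.3+5.7)) = 32.542 kPa

Δσ_z ≈ 32.5 kPa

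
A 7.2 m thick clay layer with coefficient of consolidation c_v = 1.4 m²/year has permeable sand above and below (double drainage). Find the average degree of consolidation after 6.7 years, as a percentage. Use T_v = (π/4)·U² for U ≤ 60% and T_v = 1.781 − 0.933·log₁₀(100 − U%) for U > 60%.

Drainage path length: H_d = H/2 = 3.6 m (double drainage).
T_v = c_v·t/H_d² = 1.4×6.7/3.6² = 0.72377.
T_v = 0.72377 corresponds to the U > 60% branch:
U = 1 − 10^((1.781 − T_v)/0.933)/100 = 0.8641

U ≈ 86.4 %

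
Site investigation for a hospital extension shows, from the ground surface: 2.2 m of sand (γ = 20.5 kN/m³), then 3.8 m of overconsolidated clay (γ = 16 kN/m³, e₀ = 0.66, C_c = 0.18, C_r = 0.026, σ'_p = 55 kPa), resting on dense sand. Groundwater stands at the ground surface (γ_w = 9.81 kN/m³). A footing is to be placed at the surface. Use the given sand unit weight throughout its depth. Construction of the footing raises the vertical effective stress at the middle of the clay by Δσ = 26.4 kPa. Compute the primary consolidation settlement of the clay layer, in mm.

Mid-depth of clay below the ground surface: z = 2.2 + 3.8/2 = 4.1 m.
Total vertical stress at mid-clay: σ_v = 20.5×2.2 + 16×1.9 = 75.5 kPa.
Pore pressure: u = 9.81×(4.1 − 0) = 40.221 kPa.
Initial effective stress: σ'_0 = σ_v − u = 75.5 − 40.221 = 35.279 kPa.
Final effective stress: σ'_f = 35.279 + 26.4 = 61.679 kPa.
σ'_f = 61.679 > σ'_p = 55 kPa, so the stress path crosses the preconsolidation pressure — recompression up to σ'_p, then virgin compression beyond:
S_c = H/(1+e₀)·[C_r·log₁₀(σ'_p/σ'_0) + C_c·log₁₀(σ'_f/σ'_p)]
    = 3.8/1.66 × [0.026×log₁₀(55/35.279) + 0.18×log₁₀(61.679/55)]
    = 2.2892 × [0.005014 + 0.0089594] = 0.03199 m

S_c ≈ 32 mm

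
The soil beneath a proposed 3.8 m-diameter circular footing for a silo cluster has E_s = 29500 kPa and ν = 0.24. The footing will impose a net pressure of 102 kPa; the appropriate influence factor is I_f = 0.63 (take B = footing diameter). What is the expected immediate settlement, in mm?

S_e ≈ 7.8 mm

Immediate (elastic) settlement: S_e = q·B·(1−ν²)/E_s · I_f.
S_e = 102 × 3.8 × (1 − 0.24²) / 29500 × 0.63
    = 102 × 3.8 × 0.9424 / 29500 × 0.63
    = 0.007801 m = 7.801 mm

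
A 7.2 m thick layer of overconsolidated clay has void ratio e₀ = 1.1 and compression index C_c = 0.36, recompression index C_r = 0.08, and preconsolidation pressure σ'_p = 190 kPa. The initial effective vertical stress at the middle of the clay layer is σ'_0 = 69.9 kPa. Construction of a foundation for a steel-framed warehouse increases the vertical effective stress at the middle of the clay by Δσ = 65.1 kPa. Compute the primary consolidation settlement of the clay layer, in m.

S_c ≈ 0.0784 m

Final effective stress: σ'_f = 69.9 + 65.1 = 135 kPa.
σ'_f = 135 ≤ σ'_p = 190 kPa, so the clay remains overconsolidated and only the recompression index applies:
S_c = C_r·H/(1+e₀)·log₁₀(σ'_f/σ'_0) = 0.08×7.2/2.1×log₁₀(135/69.9)
    = 0.27429 × 0.28586 = 0.07841 m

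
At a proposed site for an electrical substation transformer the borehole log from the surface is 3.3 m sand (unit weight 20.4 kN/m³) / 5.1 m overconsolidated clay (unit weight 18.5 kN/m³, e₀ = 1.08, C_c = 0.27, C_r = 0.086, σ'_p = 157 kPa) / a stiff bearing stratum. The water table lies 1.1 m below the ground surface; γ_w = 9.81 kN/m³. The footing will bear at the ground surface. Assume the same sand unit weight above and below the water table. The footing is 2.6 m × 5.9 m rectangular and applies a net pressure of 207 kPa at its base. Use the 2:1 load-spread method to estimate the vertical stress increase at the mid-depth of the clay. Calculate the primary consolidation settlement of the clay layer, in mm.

S_c ≈ 35.3 mm

Mid-depth of clay below the ground surface: z = 3.3 + 5.1/2 = 5.85 m.
Total vertical stress at mid-clay: σ_v = 20.4×3.3 + 18.5×2.55 = 114.49 kPa.
Pore pressure: u = 9.81×(5.85 − 1.1) = 46.598 kPa.
Initial effective stress: σ'_0 = σ_v − u = 114.49 − 46.598 = 67.892 kPa.
Stress increase at mid-clay by the 2:1 spreading method:
Δσ = qBL/((B+z)(L+z)) = 207×2.6×5.9/((2.6+5.85)(5.9+5.85)) = 31.982 kPa
Final effective stress: σ'_f = 67.892 + 31.982 = 99.874 kPa.
σ'_f = 99.874 ≤ σ'_p = 157 kPa, so the clay remains overconsolidated and only the recompression index applies:
S_c = C_r·H/(1+e₀)·log₁₀(σ'_f/σ'_0) = 0.086×5.1/2.08×log₁₀(99.874/67.892)
    = 0.21086 × 0.16763 = 0.03535 m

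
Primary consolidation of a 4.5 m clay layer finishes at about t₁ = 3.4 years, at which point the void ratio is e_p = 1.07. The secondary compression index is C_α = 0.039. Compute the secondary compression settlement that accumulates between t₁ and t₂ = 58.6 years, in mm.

Secondary compression: S_s = C_α·H/(1+e_p)·log₁₀(t₂/t₁)
S_s = 0.039×4.5/(1+1.07)×log₁₀(58.6/3.4)
    = 0.08478 × 1.236 = 0.1048 m

S_s ≈ 105 mm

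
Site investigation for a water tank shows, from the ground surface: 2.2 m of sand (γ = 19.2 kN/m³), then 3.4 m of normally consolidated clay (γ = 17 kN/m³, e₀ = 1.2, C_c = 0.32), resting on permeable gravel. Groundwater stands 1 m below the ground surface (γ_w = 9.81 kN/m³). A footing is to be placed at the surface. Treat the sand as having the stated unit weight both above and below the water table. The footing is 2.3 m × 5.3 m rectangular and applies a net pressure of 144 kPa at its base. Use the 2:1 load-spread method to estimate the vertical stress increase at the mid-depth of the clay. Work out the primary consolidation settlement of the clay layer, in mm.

S_c ≈ 117 mm

Mid-depth of clay below the ground surface: z = 2.2 + 3.4/2 = 3.9 m.
Total vertical stress at mid-clay: σ_v = 19.2×2.2 + 17×1.7 = 71.14 kPa.
Pore pressure: u = 9.81×(3.9 − 1) = 28.449 kPa.
Initial effective stress: σ'_0 = σ_v − u = 71.14 − 28.449 = 42.691 kPa.
Stress increase at mid-clay by the 2:1 spreading method:
Δσ = qBL/((B+z)(L+z)) = 144×2.3×5.3/((2.3+3.9)(5.3+3.9)) = 30.774 kPa
Final effective stress: σ'_f = σ'_0 + Δσ = 42.691 + 30.774 = 73.465 kPa.
Normally consolidated clay, so the full stress increment lies on the virgin compression line:
S_c = C_c·H/(1+e₀)·log₁₀(σ'_f/σ'_0) = 0.32×3.4/(1+1.2)×log₁₀(73.465/42.691)
    = 0.49455 × 0.23574 = 0.1166 m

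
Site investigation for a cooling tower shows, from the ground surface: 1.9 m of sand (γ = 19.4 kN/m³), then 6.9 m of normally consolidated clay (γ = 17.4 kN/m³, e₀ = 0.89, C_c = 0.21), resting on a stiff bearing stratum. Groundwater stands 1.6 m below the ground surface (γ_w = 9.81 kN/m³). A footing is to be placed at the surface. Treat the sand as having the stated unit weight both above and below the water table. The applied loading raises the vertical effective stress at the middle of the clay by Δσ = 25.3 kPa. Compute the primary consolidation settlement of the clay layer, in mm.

Mid-depth of clay below the ground surface: z = 1.9 + 6.9/2 = 5.35 m.
Total vertical stress at mid-clay: σ_v = 19.4×1.9 + 17.4×3.45 = 96.89 kPa.
Pore pressure: u = 9.81×(5.35 − 1.6) = 36.788 kPa.
Initial effective stress: σ'_0 = σ_v − u = 96.89 − 36.788 = 60.102 kPa.
Final effective stress: σ'_f = σ'_0 + Δσ = 60.102 + 25.3 = 85.402 kPa.
Normally consolidated clay, so the full stress increment lies on the virgin compression line:
S_c = C_c·H/(1+e₀)·log₁₀(σ'_f/σ'_0) = 0.21×6.9/(1+0.89)×log₁₀(85.402/60.102)
    = 0.76667 × 0.15258 = 0.117 m

S_c ≈ 117 mm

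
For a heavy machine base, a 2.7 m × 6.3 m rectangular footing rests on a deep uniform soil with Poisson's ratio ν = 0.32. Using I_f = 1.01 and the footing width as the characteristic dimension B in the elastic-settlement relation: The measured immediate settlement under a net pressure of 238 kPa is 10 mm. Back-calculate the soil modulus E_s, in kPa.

S_e = q·B·(1−ν²)/E_s · I_f  ⇒  E_s = q·B·(1−ν²)·I_f / S_e.
E_s = 238 × 2.7 × 0.8976 × 1.01 / 0.01 = 58260 kPa

E_s ≈ 58300 kPa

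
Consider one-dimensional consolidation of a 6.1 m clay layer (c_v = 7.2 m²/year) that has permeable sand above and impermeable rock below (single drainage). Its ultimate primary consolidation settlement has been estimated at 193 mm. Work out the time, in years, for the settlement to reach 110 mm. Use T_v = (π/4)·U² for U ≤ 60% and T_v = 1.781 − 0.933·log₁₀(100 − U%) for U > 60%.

t ≈ 1.32 years

Drainage path length: H_d = H = 6.1 m (single drainage).
U = S(t)/S_ult = 110/193 = 0.5699.
U ≤ 60%: T_v = (π/4)·U² = (π/4)×0.56995² = 0.25513.
t = T_v·H_d²/c_v = 0.25513×6.1²/7.2 = 1.319 years.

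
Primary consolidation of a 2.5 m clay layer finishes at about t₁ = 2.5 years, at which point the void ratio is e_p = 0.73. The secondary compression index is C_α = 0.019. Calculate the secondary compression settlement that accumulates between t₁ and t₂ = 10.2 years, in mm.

Secondary compression: S_s = C_α·H/(1+e_p)·log₁₀(t₂/t₁)
S_s = 0.019×2.5/(1+0.73)×log₁₀(10.2/2.5)
    = 0.02746 × 0.6107 = 0.01677 m

S_s ≈ 16.8 mm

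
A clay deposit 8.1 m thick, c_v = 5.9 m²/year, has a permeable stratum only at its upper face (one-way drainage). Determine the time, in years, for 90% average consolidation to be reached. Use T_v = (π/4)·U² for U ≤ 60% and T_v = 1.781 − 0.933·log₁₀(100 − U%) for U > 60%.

Drainage path length: H_d = H = 8.1 m (single drainage).
U > 60%: T_v = 1.781 − 0.933·log₁₀(100 − 90) = 0.848.
t = T_v·H_d²/c_v = 0.848×8.1²/5.9 = 9.43 years.

t ≈ 9.43 years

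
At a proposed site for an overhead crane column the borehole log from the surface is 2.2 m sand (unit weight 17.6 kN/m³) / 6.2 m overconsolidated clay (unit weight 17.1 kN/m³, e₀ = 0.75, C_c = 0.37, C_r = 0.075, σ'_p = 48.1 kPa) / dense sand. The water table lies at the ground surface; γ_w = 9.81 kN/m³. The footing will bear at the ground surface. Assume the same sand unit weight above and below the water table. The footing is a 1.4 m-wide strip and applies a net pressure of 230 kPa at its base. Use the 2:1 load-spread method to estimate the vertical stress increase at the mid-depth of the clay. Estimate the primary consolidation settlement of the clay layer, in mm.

Mid-depth of clay below the ground surface: z = 2.2 + 6.2/2 = 5.3 m.
Total vertical stress at mid-clay: σ_v = 17.6×2.2 + 17.1×3.1 = 91.73 kPa.
Pore pressure: u = 9.81×(5.3 − 0) = 51.993 kPa.
Initial effective stress: σ'_0 = σ_v − u = 91.73 − 51.993 = 39.737 kPa.
Stress increase at mid-clay by the 2:1 spreading method:
Δσ = qB/(B+z) = 230×1.4/(1.4+5.3) = 48.06 kPa
Final effective stress: σ'_f = 39.737 + 48.06 = 87.797 kPa.
σ'_f = 87.797 > σ'_p = 48.1 kPa, so the stress path crosses the preconsolidation pressure — recompression up to σ'_p, then virgin compression beyond:
S_c = H/(1+e₀)·[C_r·log₁₀(σ'_p/σ'_0) + C_c·log₁₀(σ'_f/σ'_p)]
    = 6.2/1.75 × [0.075×log₁₀(48.1/39.737) + 0.37×log₁₀(87.797/48.1)]
    = 3.5429 × [0.0062213 + 0.096694] = 0.3646 m

S_c ≈ 365 mm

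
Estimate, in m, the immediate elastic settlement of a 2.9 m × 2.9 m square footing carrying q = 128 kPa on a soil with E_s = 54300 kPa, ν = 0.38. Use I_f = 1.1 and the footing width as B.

Immediate (elastic) settlement: S_e = q·B·(1−ν²)/E_s · I_f.
S_e = 128 × 2.9 × (1 − 0.38²) / 54300 × 1.1
    = 128 × 2.9 × 0.8556 / 54300 × 1.1
    = 0.006434 m

S_e ≈ 0.00643 m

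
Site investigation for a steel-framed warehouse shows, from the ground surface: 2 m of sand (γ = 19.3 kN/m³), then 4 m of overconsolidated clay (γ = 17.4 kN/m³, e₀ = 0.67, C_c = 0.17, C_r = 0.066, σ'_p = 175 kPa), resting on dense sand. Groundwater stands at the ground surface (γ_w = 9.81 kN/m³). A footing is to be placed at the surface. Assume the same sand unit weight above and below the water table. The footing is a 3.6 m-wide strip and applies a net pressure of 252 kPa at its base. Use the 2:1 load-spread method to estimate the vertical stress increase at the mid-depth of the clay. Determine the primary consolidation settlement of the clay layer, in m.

Mid-depth of clay below the ground surface: z = 2 + 4/2 = 4 m.
Total vertical stress at mid-clay: σ_v = 19.3×2 + 17.4×2 = 73.4 kPa.
Pore pressure: u = 9.81×(4 − 0) = 39.24 kPa.
Initial effective stress: σ'_0 = σ_v − u = 73.4 − 39.24 = 34.16 kPa.
Stress increase at mid-clay by the 2:1 spreading method:
Δσ = qB/(B+z) = 252×3.6/(3.6+4) = 119.37 kPa
Final effective stress: σ'_f = 34.16 + 119.37 = 153.53 kPa.
σ'_f = 153.53 ≤ σ'_p = 175 kPa, so the clay remains overconsolidated and only the recompression index applies:
S_c = C_r·H/(1+e₀)·log₁₀(σ'_f/σ'_0) = 0.066×4/1.67×log₁₀(153.53/34.16)
    = 0.15808 × 0.65268 = 0.1032 m

S_c ≈ 0.103 m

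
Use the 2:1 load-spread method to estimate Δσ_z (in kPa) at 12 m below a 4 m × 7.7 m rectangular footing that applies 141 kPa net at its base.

Δσ_z ≈ 13.8 kPa

By the 2:1 method the load spreads at 1 horizontal : 2 vertical, so at depth z the loaded area has grown by z in each plan dimension:
Δσ = qBL/((B+z)(L+z)) = 141×4×7.7/((4+12)(7.7+12)) = 13.778 kPa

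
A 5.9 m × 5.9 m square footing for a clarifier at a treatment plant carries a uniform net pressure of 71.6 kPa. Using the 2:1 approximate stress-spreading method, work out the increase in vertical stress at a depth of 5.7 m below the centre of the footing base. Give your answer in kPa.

Δσ_z ≈ 18.5 kPa

By the 2:1 method the load spreads at 1 horizontal : 2 vertical, so at depth z the loaded area has grown by z in each plan dimension:
Δσ = qBL/((B+z)(L+z)) = 71.6×5.9×5.9/((5.9+5.7)(5.9+5.7)) = 18.523 kPa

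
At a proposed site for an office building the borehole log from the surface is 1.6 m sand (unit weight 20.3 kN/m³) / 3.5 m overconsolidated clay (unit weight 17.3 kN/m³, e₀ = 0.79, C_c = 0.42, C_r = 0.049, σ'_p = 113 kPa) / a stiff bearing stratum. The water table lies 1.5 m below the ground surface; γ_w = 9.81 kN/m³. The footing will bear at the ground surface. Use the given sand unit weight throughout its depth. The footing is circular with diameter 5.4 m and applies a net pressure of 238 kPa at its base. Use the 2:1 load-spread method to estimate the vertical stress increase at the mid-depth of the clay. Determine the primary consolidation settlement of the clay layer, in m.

S_c ≈ 0.103 m

Mid-depth of clay below the ground surface: z = 1.6 + 3.5/2 = 3.35 m.
Total vertical stress at mid-clay: σ_v = 20.3×1.6 + 17.3×1.75 = 62.755 kPa.
Pore pressure: u = 9.81×(3.35 − 1.5) = 18.149 kPa.
Initial effective stress: σ'_0 = σ_v − u = 62.755 − 18.149 = 44.606 kPa.
Stress increase at mid-clay by the 2:1 spreading method:
Δσ ≈ qD²/(D+z)² = 238×5.4²/(5.4+3.35)² = 90.646 kPa
Final effective stress: σ'_f = 44.606 + 90.646 = 135.25 kPa.
σ'_f = 135.25 > σ'_p = 113 kPa, so the stress path crosses the preconsolidation pressure — recompression up to σ'_p, then virgin compression beyond:
S_c = H/(1+e₀)·[C_r·log₁₀(σ'_p/σ'_0) + C_c·log₁₀(σ'_f/σ'_p)]
    = 3.5/1.79 × [0.049×log₁₀(113/44.606) + 0.42×log₁₀(135.25/113)]
    = 1.9553 × [0.019781 + 0.032785] = 0.1028 m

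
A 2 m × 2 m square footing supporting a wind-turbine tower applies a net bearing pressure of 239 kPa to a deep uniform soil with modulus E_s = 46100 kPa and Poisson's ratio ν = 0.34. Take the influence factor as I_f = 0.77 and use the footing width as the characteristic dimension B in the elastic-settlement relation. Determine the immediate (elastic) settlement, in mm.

Immediate (elastic) settlement: S_e = q·B·(1−ν²)/E_s · I_f.
S_e = 239 × 2 × (1 − 0.34²) / 46100 × 0.77
    = 239 × 2 × 0.8844 / 46100 × 0.77
    = 0.007061 m = 7.061 mm

S_e ≈ 7.06 mm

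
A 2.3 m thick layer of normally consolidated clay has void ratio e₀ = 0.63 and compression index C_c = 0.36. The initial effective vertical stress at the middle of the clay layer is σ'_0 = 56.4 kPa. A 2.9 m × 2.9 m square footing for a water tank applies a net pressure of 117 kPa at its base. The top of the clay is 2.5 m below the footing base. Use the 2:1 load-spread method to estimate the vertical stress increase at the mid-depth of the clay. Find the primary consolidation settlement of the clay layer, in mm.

Mid-depth of clay below the footing base: z = 2.5 + 2.3/2 = 3.65 m.
Stress increase at mid-clay by the 2:1 spreading method:
Δσ = qBL/((B+z)(L+z)) = 117×2.9×2.9/((2.9+3.65)(2.9+3.65)) = 22.935 kPa
Final effective stress: σ'_f = σ'_0 + Δσ = 56.4 + 22.935 = 79.335 kPa.
Normally consolidated clay, so the full stress increment lies on the virgin compression line:
S_c = C_c·H/(1+e₀)·log₁₀(σ'_f/σ'_0) = 0.36×2.3/(1+0.63)×log₁₀(79.335/56.4)
    = 0.50798 × 0.14819 = 0.07528 m

S_c ≈ 75.3 mm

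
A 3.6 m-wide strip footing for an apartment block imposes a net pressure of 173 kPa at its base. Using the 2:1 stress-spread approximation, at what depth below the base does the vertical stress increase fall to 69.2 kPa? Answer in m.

z ≈ 5.4 m

2:1 spreading — at depth z the loaded area has grown by z in each plan dimension:
qB/(B+z) = Δσ_z ⇒ z = qB/Δσ_z − B = 173×3.6/69.2 − 3.6 = 5.4 m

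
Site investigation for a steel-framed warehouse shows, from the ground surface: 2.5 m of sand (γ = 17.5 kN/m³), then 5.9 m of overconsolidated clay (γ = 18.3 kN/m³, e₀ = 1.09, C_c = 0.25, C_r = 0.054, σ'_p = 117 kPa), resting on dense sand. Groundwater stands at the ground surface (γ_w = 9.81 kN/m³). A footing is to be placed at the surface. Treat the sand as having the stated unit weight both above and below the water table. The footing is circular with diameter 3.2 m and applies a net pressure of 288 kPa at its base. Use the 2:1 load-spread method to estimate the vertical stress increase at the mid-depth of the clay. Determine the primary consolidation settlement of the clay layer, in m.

Mid-depth of clay below the ground surface: z = 2.5 + 5.9/2 = 5.45 m.
Total vertical stress at mid-clay: σ_v = 17.5×2.5 + 18.3×2.95 = 97.735 kPa.
Pore pressure: u = 9.81×(5.45 − 0) = 53.465 kPa.
Initial effective stress: σ'_0 = σ_v − u = 97.735 − 53.465 = 44.27 kPa.
Stress increase at mid-clay by the 2:1 spreading method:
Δσ ≈ qD²/(D+z)² = 288×3.2²/(3.2+5.45)² = 39.415 kPa
Final effective stress: σ'_f = 44.27 + 39.415 = 83.685 kPa.
σ'_f = 83.685 ≤ σ'_p = 117 kPa, so the clay remains overconsolidated and only the recompression index applies:
S_c = C_r·H/(1+e₀)·log₁₀(σ'_f/σ'_0) = 0.054×5.9/2.09×log₁₀(83.685/44.27)
    = 0.15244 × 0.27654 = 0.04216 m

S_c ≈ 0.0422 m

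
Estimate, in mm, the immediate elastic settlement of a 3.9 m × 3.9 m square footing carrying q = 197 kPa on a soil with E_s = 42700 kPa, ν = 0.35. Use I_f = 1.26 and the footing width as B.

S_e ≈ 19.9 mm

Immediate (elastic) settlement: S_e = q·B·(1−ν²)/E_s · I_f.
S_e = 197 × 3.9 × (1 − 0.35²) / 42700 × 1.26
    = 197 × 3.9 × 0.8775 / 42700 × 1.26
    = 0.01989 m = 19.89 mm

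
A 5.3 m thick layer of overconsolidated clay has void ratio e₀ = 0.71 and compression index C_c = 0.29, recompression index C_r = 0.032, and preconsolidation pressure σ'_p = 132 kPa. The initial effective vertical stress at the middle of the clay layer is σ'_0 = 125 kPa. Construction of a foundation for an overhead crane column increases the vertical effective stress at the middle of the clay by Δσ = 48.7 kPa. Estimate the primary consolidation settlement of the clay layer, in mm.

Final effective stress: σ'_f = 125 + 48.7 = 173.7 kPa.
σ'_f = 173.7 > σ'_p = 132 kPa, so the stress path crosses the preconsolidation pressure — recompression up to σ'_p, then virgin compression beyond:
S_c = H/(1+e₀)·[C_r·log₁₀(σ'_p/σ'_0) + C_c·log₁₀(σ'_f/σ'_p)]
    = 5.3/1.71 × [0.032×log₁₀(132/125) + 0.29×log₁₀(173.7/132)]
    = 3.0994 × [0.00075725 + 0.034576] = 0.1095 m

S_c ≈ 110 mm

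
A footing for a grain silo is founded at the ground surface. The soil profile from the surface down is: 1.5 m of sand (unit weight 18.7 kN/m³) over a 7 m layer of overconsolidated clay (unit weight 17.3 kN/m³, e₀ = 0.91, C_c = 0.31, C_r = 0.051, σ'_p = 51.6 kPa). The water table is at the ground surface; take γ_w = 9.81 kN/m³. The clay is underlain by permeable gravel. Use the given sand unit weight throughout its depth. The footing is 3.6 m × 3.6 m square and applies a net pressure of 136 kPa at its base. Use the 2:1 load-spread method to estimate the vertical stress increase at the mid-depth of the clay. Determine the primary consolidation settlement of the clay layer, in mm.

S_c ≈ 123 mm

Mid-depth of clay below the ground surface: z = 1.5 + 7/2 = 5 m.
Total vertical stress at mid-clay: σ_v = 18.7×1.5 + 17.3×3.5 = 88.6 kPa.
Pore pressure: u = 9.81×(5 − 0) = 49.05 kPa.
Initial effective stress: σ'_0 = σ_v − u = 88.6 − 49.05 = 39.55 kPa.
Stress increase at mid-clay by the 2:1 spreading method:
Δσ = qBL/((B+z)(L+z)) = 136×3.6×3.6/((3.6+5)(3.6+5)) = 23.831 kPa
Final effective stress: σ'_f = 39.55 + 23.831 = 63.381 kPa.
σ'_f = 63.381 > σ'_p = 51.6 kPa, so the stress path crosses the preconsolidation pressure — recompression up to σ'_p, then virgin compression beyond:
S_c = H/(1+e₀)·[C_r·log₁₀(σ'_p/σ'_0) + C_c·log₁₀(σ'_f/σ'_p)]
    = 7/1.91 × [0.051×log₁₀(51.6/39.55) + 0.31×log₁₀(63.381/51.6)]
    = 3.6649 × [0.0058907 + 0.027686] = 0.1231 m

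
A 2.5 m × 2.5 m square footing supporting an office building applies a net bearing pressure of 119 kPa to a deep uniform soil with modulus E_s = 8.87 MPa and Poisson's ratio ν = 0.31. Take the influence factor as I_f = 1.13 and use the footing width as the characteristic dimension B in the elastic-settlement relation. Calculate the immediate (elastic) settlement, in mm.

S_e ≈ 34.3 mm

Immediate (elastic) settlement: S_e = q·B·(1−ν²)/E_s · I_f.
E_s = 8.87 MPa = 8870 kPa.
S_e = 119 × 2.5 × (1 − 0.31²) / 8870 × 1.13
    = 119 × 2.5 × 0.9039 / 8870 × 1.13
    = 0.03426 m = 34.26 mm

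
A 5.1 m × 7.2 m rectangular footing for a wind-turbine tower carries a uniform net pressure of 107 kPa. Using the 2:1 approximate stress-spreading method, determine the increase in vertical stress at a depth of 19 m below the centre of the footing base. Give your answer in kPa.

Δσ_z ≈ 6.22 kPa

By the 2:1 method the load spreads at 1 horizontal : 2 vertical, so at depth z the loaded area has grown by z in each plan dimension:
Δσ = qBL/((B+z)(L+z)) = 107×5.1×7.2/((5.1+19)(7.2+19)) = 6.2225 kPa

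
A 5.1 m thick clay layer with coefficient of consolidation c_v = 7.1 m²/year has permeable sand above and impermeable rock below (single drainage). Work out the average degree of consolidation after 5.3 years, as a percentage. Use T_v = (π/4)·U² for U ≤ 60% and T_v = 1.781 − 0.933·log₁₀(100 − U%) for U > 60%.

U ≈ 97.7 %

Drainage path length: H_d = H = 5.1 m (single drainage).
T_v = c_v·t/H_d² = 7.1×5.3/5.1² = 1.4468.
T_v = 1.4468 corresponds to the U > 60% branch:
U = 1 − 10^((1.781 − T_v)/0.933)/100 = 0.9772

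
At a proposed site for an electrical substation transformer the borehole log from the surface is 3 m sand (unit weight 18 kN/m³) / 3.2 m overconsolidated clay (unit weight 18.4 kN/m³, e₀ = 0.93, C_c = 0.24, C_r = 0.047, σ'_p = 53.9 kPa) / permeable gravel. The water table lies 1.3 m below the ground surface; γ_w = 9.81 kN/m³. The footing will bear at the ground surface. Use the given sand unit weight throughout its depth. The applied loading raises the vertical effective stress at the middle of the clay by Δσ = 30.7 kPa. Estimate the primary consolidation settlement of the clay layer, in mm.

Mid-depth of clay below the ground surface: z = 3 + 3.2/2 = 4.6 m.
Total vertical stress at mid-clay: σ_v = 18×3 + 18.4×1.6 = 83.44 kPa.
Pore pressure: u = 9.81×(4.6 − 1.3) = 32.373 kPa.
Initial effective stress: σ'_0 = σ_v − u = 83.44 − 32.373 = 51.067 kPa.
Final effective stress: σ'_f = 51.067 + 30.7 = 81.767 kPa.
σ'_f = 81.767 > σ'_p = 53.9 kPa, so the stress path crosses the preconsolidation pressure — recompression up to σ'_p, then virgin compression beyond:
S_c = H/(1+e₀)·[C_r·log₁₀(σ'_p/σ'_0) + C_c·log₁₀(σ'_f/σ'_p)]
    = 3.2/1.93 × [0.047×log₁₀(53.9/51.067) + 0.24×log₁₀(81.767/53.9)]
    = 1.658 × [0.0011021 + 0.043437] = 0.07385 m

S_c ≈ 73.8 mm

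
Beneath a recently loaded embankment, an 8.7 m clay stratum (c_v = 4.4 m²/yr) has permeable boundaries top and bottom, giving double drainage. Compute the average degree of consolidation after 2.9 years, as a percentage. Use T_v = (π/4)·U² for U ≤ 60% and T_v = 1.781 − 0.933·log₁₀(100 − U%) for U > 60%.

Drainage path length: H_d = H/2 = 4.35 m (double drainage).
T_v = c_v·t/H_d² = 4.4×2.9/4.35² = 0.67433.
T_v = 0.67433 corresponds to the U > 60% branch:
U = 1 − 10^((1.781 − T_v)/0.933)/100 = 0.8465

U ≈ 84.6 %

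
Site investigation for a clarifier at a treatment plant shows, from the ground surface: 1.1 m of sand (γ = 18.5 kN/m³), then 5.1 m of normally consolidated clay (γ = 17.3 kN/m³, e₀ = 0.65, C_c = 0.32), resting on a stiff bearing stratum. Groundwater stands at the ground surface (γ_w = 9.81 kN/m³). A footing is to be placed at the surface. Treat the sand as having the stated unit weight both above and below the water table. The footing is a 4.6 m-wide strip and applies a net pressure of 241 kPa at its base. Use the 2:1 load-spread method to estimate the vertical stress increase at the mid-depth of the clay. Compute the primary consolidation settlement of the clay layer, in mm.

Mid-depth of clay below the ground surface: z = 1.1 + 5.1/2 = 3.65 m.
Total vertical stress at mid-clay: σ_v = 18.5×1.1 + 17.3×2.55 = 64.465 kPa.
Pore pressure: u = 9.81×(3.65 − 0) = 35.806 kPa.
Initial effective stress: σ'_0 = σ_v − u = 64.465 − 35.806 = 28.659 kPa.
Stress increase at mid-clay by the 2:1 spreading method:
Δσ = qB/(B+z) = 241×4.6/(4.6+3.65) = 134.38 kPa
Final effective stress: σ'_f = σ'_0 + Δσ = 28.659 + 134.38 = 163.04 kPa.
Normally consolidated clay, so the full stress increment lies on the virgin compression line:
S_c = C_c·H/(1+e₀)·log₁₀(σ'_f/σ'_0) = 0.32×5.1/(1+0.65)×log₁₀(163.04/28.659)
    = 0.98909 × 0.75503 = 0.7468 m

S_c ≈ 747 mm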